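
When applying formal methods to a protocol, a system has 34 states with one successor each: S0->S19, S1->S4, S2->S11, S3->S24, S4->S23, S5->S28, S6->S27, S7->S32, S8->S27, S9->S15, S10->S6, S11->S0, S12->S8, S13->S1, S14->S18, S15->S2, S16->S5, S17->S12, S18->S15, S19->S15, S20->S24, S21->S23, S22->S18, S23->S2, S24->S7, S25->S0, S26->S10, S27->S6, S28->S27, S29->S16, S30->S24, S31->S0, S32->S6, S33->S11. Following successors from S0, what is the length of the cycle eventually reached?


Trace from S0 until a state repeats:
  S0 -> S19 -> S15 -> S2 -> S11 -> S0
S0 first seen at step 0, revisited at step 5.
Cycle length = 5 - 0 = 5

5


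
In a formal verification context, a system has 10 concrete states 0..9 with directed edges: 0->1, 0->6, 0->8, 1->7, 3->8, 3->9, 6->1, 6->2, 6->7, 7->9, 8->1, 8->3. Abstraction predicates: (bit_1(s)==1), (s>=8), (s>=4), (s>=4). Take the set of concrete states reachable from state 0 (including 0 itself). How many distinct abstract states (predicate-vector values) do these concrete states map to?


BFS from 0:
Concrete reachable: {0, 1, 2, 3, 6, 7, 8, 9}
Abstract via predicates (bit_1(s)==1), (s>=8), (s>=4), (s>=4):
  (0,0,0,0) <- {0, 1}
  (0,1,1,1) <- {8, 9}
  (1,0,0,0) <- {2, 3}
  (1,0,1,1) <- {6, 7}
Distinct abstract states = 4

4


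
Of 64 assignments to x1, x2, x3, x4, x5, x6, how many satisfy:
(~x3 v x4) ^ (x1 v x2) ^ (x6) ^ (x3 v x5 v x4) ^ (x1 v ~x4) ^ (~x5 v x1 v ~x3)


CNF with 6 clauses over 6 vars (64 assignments).
An assignment satisfies CNF iff every clause has >=1 true literal.
Check each row (bits = x1,x2,x3,x4,x5,x6; clause T/F shown):
  row 0 [000000]: clauses=TFFFTT -> 0
  row 1 [000001]: clauses=TFTFTT -> 0
  row 2 [000010]: clauses=TFFTTT -> 0
  row 3 [000011]: clauses=TFTTTT -> 0
  row 4 [000100]: clauses=TFFTFT -> 0
  (every remaining row is evaluated the same way; all 64 results are listed next)
Full result column, 8 rows per line (x1,x2,x3 fixed per line; x4,x5,x6 runs 000..111 left to right):
  rows 0-7 [x1,x2,x3=000]: 00000000  (ones: 0)
  rows 8-15 [x1,x2,x3=001]: 00000000  (ones: 0)
  rows 16-23 [x1,x2,x3=010]: 00010000  (ones: 1)
  rows 24-31 [x1,x2,x3=011]: 00000000  (ones: 0)
  rows 32-39 [x1,x2,x3=100]: 00010101  (ones: 3)
  rows 40-47 [x1,x2,x3=101]: 00000101  (ones: 2)
  rows 48-55 [x1,x2,x3=110]: 00010101  (ones: 3)
  rows 56-63 [x1,x2,x3=111]: 00000101  (ones: 2)
Satisfying assignments = 0+0+1+0+3+2+3+2 = 11

11


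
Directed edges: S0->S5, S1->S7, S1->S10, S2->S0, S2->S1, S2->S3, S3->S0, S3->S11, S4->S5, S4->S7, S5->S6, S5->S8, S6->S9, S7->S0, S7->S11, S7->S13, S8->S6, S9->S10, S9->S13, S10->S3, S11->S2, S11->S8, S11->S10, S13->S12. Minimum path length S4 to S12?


BFS layer-by-layer from S4:
  dist 0: {S4}
  dist 1: {S5, S7}
  dist 2: {S0, S6, S8, S11, S13}
  dist 3: {S2, S9, S10, S12}
  -> S12 reached at distance 3
Shortest path length = 3

3


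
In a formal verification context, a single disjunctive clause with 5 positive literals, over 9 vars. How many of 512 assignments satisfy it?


Step 1: Total=2^9=512
Step 2: Unsat when all 5 false: 2^4=16
Step 3: Sat=512-16=496

496


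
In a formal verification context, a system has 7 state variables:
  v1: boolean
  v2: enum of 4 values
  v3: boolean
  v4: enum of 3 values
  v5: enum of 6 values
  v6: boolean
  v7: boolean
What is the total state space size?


State space = product of domain sizes of all variables.
Domain sizes:
  v1 (boolean): 2
  v2 (enum of 4 values): 4
  v3 (boolean): 2
  v4 (enum of 3 values): 3
  v5 (enum of 6 values): 6
  v6 (boolean): 2
  v7 (boolean): 2
Product = 2 * 4 * 2 * 3 * 6 * 2 * 2 = 1152

1152


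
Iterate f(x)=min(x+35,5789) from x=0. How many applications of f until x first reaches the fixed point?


Step 1: x=0, cap=5789, increment=35
Step 2: x grows by 35 each step until capped at 5789; fixed point is x=5789
Step 3: iterations = ceil(5789/35) = 166

166


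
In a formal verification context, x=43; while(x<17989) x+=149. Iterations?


Step 1: x goes from 43 toward 17989 by 149; the body runs while x<17989, so iterations = ceil((bound-start)/step)
Step 2: Distance=17946
Step 3: ceil(17946/149)=121

121


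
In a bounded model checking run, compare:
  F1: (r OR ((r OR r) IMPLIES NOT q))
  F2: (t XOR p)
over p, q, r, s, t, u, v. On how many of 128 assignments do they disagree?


F1 = (r OR ((r OR r) IMPLIES NOT q))
F2 = (t XOR p)
Evaluate both on each of 128 rows (bits = p,q,r,s,t,u,v):
  row 0 [0000000]: F1=1 F2=0 (differ) -> 1
  row 1 [0000001]: F1=1 F2=0 (differ) -> 1
  row 2 [0000010]: F1=1 F2=0 (differ) -> 1
  row 3 [0000011]: F1=1 F2=0 (differ) -> 1
  row 4 [0000100]: F1=1 F2=1 -> 0
  (every remaining row is evaluated the same way; all 128 results are listed next)
Full result column, 8 rows per line (p,q,r,s fixed per line; t,u,v runs 000..111 left to right):
  rows 0-7 [p,q,r,s=0000]: 11110000  (ones: 4)
  rows 8-15 [p,q,r,s=0001]: 11110000  (ones: 4)
  rows 16-23 [p,q,r,s=0010]: 11110000  (ones: 4)
  rows 24-31 [p,q,r,s=0011]: 11110000  (ones: 4)
  rows 32-39 [p,q,r,s=0100]: 11110000  (ones: 4)
  rows 40-47 [p,q,r,s=0101]: 11110000  (ones: 4)
  rows 48-55 [p,q,r,s=0110]: 11110000  (ones: 4)
  rows 56-63 [p,q,r,s=0111]: 11110000  (ones: 4)
  rows 64-71 [p,q,r,s=1000]: 00001111  (ones: 4)
  rows 72-79 [p,q,r,s=1001]: 00001111  (ones: 4)
  rows 80-87 [p,q,r,s=1010]: 00001111  (ones: 4)
  rows 88-95 [p,q,r,s=1011]: 00001111  (ones: 4)
  rows 96-103 [p,q,r,s=1100]: 00001111  (ones: 4)
  rows 104-111 [p,q,r,s=1101]: 00001111  (ones: 4)
  rows 112-119 [p,q,r,s=1110]: 00001111  (ones: 4)
  rows 120-127 [p,q,r,s=1111]: 00001111  (ones: 4)
Disagreements = 4+4+4+4+4+4+4+4+4+4+4+4+4+4+4+4 = 64

64


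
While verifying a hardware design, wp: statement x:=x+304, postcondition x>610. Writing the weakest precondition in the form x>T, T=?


Formula: wp(x:=E, P) = P[E/x] (substitute E for x in postcondition)
Step 1: Postcondition: x>610
Step 2: Substitute x+304 for x: x+304>610
Step 3: Solve for x: x > 610-304 = 306

306


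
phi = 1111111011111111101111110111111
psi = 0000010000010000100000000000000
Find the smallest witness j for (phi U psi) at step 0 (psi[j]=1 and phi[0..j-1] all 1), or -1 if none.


(phi U psi) at 0: need smallest j with psi[j]=1 and phi[i]=1 for all i in [0,j).
Scan from step 0:
  step 0: phi=1, psi=0 -> continue
  step 1: phi=1, psi=0 -> continue
  step 2: phi=1, psi=0 -> continue
  step 3: phi=1, psi=0 -> continue
  step 5: psi=1 and phi held for [0,5) -> witness found
Witness step = 5

5


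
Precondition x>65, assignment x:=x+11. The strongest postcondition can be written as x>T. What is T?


Formula: sp(P, x:=E) = exists old_x. (x = E[old_x/x]) AND P[old_x/x] (old_x is the value of x before the assignment; eliminate old_x by solving x = E[old_x/x] for old_x)
Step 1: Precondition P: x>65, i.e. old_x > 65
Step 2: Assignment gives x = old_x + 11, so old_x = x - 11
Step 3: Substitute into P: x - 11 > 65
Step 4: Simplify: x > 65+11 = 76

76


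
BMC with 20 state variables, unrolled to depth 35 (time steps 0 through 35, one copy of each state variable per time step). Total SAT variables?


BMC unrolls to depth k, creating one copy of each state var for steps 0..k.
Step count = 35 + 1 = 36 (steps 0 through 35)
Vars per step = 20
Total = 20 * 36 = 720

720


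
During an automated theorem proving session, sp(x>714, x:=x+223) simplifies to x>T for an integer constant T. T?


Formula: sp(P, x:=E) = exists old_x. (x = E[old_x/x]) AND P[old_x/x] (old_x is the value of x before the assignment; eliminate old_x by solving x = E[old_x/x] for old_x)
Step 1: Precondition P: x>714, i.e. old_x > 714
Step 2: Assignment gives x = old_x + 223, so old_x = x - 223
Step 3: Substitute into P: x - 223 > 714
Step 4: Simplify: x > 714+223 = 937

937


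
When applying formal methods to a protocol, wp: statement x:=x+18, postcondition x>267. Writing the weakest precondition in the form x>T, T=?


Formula: wp(x:=E, P) = P[E/x] (substitute E for x in postcondition)
Step 1: Postcondition: x>267
Step 2: Substitute x+18 for x: x+18>267
Step 3: Solve for x: x > 267-18 = 249

249


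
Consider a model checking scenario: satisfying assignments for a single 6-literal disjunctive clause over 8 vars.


Step 1: Total=2^8=256
Step 2: Unsat when all 6 false: 2^2=4
Step 3: Sat=256-4=252

252


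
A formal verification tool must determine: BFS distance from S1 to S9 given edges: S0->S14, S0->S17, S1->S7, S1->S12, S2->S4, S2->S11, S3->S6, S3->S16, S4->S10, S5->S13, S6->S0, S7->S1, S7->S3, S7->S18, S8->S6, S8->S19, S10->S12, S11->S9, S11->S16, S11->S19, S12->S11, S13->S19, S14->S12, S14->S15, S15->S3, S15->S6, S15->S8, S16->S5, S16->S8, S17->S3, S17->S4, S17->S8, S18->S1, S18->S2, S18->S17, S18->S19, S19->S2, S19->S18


BFS layer-by-layer from S1:
  dist 0: {S1}
  dist 1: {S7, S12}
  dist 2: {S3, S11, S18}
  dist 3: {S2, S6, S9, S16, S17, S19}
  -> S9 reached at distance 3
Shortest path length = 3

3


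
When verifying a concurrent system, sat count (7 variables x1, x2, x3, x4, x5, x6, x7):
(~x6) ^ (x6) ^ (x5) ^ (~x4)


CNF with 4 clauses over 7 vars (128 assignments).
An assignment satisfies CNF iff every clause has >=1 true literal.
Check each row (bits = x1,x2,x3,x4,x5,x6,x7; clause T/F shown):
  row 0 [0000000]: clauses=TFFT -> 0
  row 1 [0000001]: clauses=TFFT -> 0
  row 2 [0000010]: clauses=FTFT -> 0
  row 3 [0000011]: clauses=FTFT -> 0
  row 4 [0000100]: clauses=TFTT -> 0
  (every remaining row is evaluated the same way; all 128 results are listed next)
Full result column, 8 rows per line (x1,x2,x3,x4 fixed per line; x5,x6,x7 runs 000..111 left to right):
  rows 0-7 [x1,x2,x3,x4=0000]: 00000000  (ones: 0)
  rows 8-15 [x1,x2,x3,x4=0001]: 00000000  (ones: 0)
  rows 16-23 [x1,x2,x3,x4=0010]: 00000000  (ones: 0)
  rows 24-31 [x1,x2,x3,x4=0011]: 00000000  (ones: 0)
  rows 32-39 [x1,x2,x3,x4=0100]: 00000000  (ones: 0)
  rows 40-47 [x1,x2,x3,x4=0101]: 00000000  (ones: 0)
  rows 48-55 [x1,x2,x3,x4=0110]: 00000000  (ones: 0)
  rows 56-63 [x1,x2,x3,x4=0111]: 00000000  (ones: 0)
  rows 64-71 [x1,x2,x3,x4=1000]: 00000000  (ones: 0)
  rows 72-79 [x1,x2,x3,x4=1001]: 00000000  (ones: 0)
  rows 80-87 [x1,x2,x3,x4=1010]: 00000000  (ones: 0)
  rows 88-95 [x1,x2,x3,x4=1011]: 00000000  (ones: 0)
  rows 96-103 [x1,x2,x3,x4=1100]: 00000000  (ones: 0)
  rows 104-111 [x1,x2,x3,x4=1101]: 00000000  (ones: 0)
  rows 112-119 [x1,x2,x3,x4=1110]: 00000000  (ones: 0)
  rows 120-127 [x1,x2,x3,x4=1111]: 00000000  (ones: 0)
Satisfying assignments = 0+0+0+0+0+0+0+0+0+0+0+0+0+0+0+0 = 0

0


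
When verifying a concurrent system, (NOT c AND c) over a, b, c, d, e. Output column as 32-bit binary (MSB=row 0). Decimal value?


Formula: (NOT c AND c) over a, b, c, d, e (32 rows)
Evaluate each row (bits = a,b,c,d,e, MSB first):
  row 0 [00000]: (NOT 0 AND 0) -> 0
  row 1 [00001]: (NOT 0 AND 0) -> 0
  row 2 [00010]: (NOT 0 AND 0) -> 0
  row 3 [00011]: (NOT 0 AND 0) -> 0
  row 4 [00100]: (NOT 1 AND 1) -> 0
  row 5 [00101]: (NOT 1 AND 1) -> 0
  row 6 [00110]: (NOT 1 AND 1) -> 0
  row 7 [00111]: (NOT 1 AND 1) -> 0
  row 8 [01000]: (NOT 0 AND 0) -> 0
  row 9 [01001]: (NOT 0 AND 0) -> 0
  row 10 [01010]: (NOT 0 AND 0) -> 0
  row 11 [01011]: (NOT 0 AND 0) -> 0
  row 12 [01100]: (NOT 1 AND 1) -> 0
  row 13 [01101]: (NOT 1 AND 1) -> 0
  row 14 [01110]: (NOT 1 AND 1) -> 0
  row 15 [01111]: (NOT 1 AND 1) -> 0
  row 16 [10000]: (NOT 0 AND 0) -> 0
  row 17 [10001]: (NOT 0 AND 0) -> 0
  row 18 [10010]: (NOT 0 AND 0) -> 0
  row 19 [10011]: (NOT 0 AND 0) -> 0
  row 20 [10100]: (NOT 1 AND 1) -> 0
  row 21 [10101]: (NOT 1 AND 1) -> 0
  row 22 [10110]: (NOT 1 AND 1) -> 0
  row 23 [10111]: (NOT 1 AND 1) -> 0
  row 24 [11000]: (NOT 0 AND 0) -> 0
  row 25 [11001]: (NOT 0 AND 0) -> 0
  row 26 [11010]: (NOT 0 AND 0) -> 0
  row 27 [11011]: (NOT 0 AND 0) -> 0
  row 28 [11100]: (NOT 1 AND 1) -> 0
  row 29 [11101]: (NOT 1 AND 1) -> 0
  row 30 [11110]: (NOT 1 AND 1) -> 0
  row 31 [11111]: (NOT 1 AND 1) -> 0
Full result column, 4 rows per line (a,b,c fixed per line; d,e runs 00..11 left to right):
  rows 0-3 [a,b,c=000]: 0000  = hex 0
  rows 4-7 [a,b,c=001]: 0000  = hex 0
  rows 8-11 [a,b,c=010]: 0000  = hex 0
  rows 12-15 [a,b,c=011]: 0000  = hex 0
  rows 16-19 [a,b,c=100]: 0000  = hex 0
  rows 20-23 [a,b,c=101]: 0000  = hex 0
  rows 24-27 [a,b,c=110]: 0000  = hex 0
  rows 28-31 [a,b,c=111]: 0000  = hex 0
Output column (row 0 .. row 31) = 00000000000000000000000000000000
Output column grouped in 4s = 0000 0000 0000 0000 0000 0000 0000 0000 = 0x00000000
Convert to decimal digit by digit (value = value*16 + digit):
  0 -> 0
  0*16 + 0 = 0
  0*16 + 0 = 0
  0*16 + 0 = 0
  0*16 + 0 = 0
  0*16 + 0 = 0
  0*16 + 0 = 0
  0*16 + 0 = 0
Decimal = 0

0


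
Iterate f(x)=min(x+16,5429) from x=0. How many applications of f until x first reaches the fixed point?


Step 1: x=0, cap=5429, increment=16
Step 2: x grows by 16 each step until capped at 5429; fixed point is x=5429
Step 3: iterations = ceil(5429/16) = 340

340


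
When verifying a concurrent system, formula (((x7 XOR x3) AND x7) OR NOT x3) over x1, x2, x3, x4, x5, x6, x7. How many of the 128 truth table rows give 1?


Formula: (((x7 XOR x3) AND x7) OR NOT x3) over 7 vars (128 rows)
Evaluate each row (x1, x2, x3, x4, x5, x6, x7 as bits, MSB first):
  row 0 [0000000]: (((0 XOR 0) AND 0) OR NOT 0) -> 1
  row 1 [0000001]: (((1 XOR 0) AND 1) OR NOT 0) -> 1
  row 2 [0000010]: (((0 XOR 0) AND 0) OR NOT 0) -> 1
  row 3 [0000011]: (((1 XOR 0) AND 1) OR NOT 0) -> 1
  row 4 [0000100]: (((0 XOR 0) AND 0) OR NOT 0) -> 1
  (every remaining row is evaluated the same way; all 128 results are listed next)
Full result column, 8 rows per line (x1,x2,x3,x4 fixed per line; x5,x6,x7 runs 000..111 left to right):
  rows 0-7 [x1,x2,x3,x4=0000]: 11111111  (ones: 8)
  rows 8-15 [x1,x2,x3,x4=0001]: 11111111  (ones: 8)
  rows 16-23 [x1,x2,x3,x4=0010]: 00000000  (ones: 0)
  rows 24-31 [x1,x2,x3,x4=0011]: 00000000  (ones: 0)
  rows 32-39 [x1,x2,x3,x4=0100]: 11111111  (ones: 8)
  rows 40-47 [x1,x2,x3,x4=0101]: 11111111  (ones: 8)
  rows 48-55 [x1,x2,x3,x4=0110]: 00000000  (ones: 0)
  rows 56-63 [x1,x2,x3,x4=0111]: 00000000  (ones: 0)
  rows 64-71 [x1,x2,x3,x4=1000]: 11111111  (ones: 8)
  rows 72-79 [x1,x2,x3,x4=1001]: 11111111  (ones: 8)
  rows 80-87 [x1,x2,x3,x4=1010]: 00000000  (ones: 0)
  rows 88-95 [x1,x2,x3,x4=1011]: 00000000  (ones: 0)
  rows 96-103 [x1,x2,x3,x4=1100]: 11111111  (ones: 8)
  rows 104-111 [x1,x2,x3,x4=1101]: 11111111  (ones: 8)
  rows 112-119 [x1,x2,x3,x4=1110]: 00000000  (ones: 0)
  rows 120-127 [x1,x2,x3,x4=1111]: 00000000  (ones: 0)
Count of 1-rows = 8+8+0+0+8+8+0+0+8+8+0+0+8+8+0+0 = 64

64


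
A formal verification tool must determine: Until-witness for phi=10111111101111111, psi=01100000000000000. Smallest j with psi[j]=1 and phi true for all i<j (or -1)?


(phi U psi) at 0: need smallest j with psi[j]=1 and phi[i]=1 for all i in [0,j).
Scan from step 0:
  step 0: phi=1, psi=0 -> continue
  step 1: psi=1 and phi held for [0,1) -> witness found
Witness step = 1

1


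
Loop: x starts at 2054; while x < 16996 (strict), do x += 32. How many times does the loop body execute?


Step 1: x goes from 2054 toward 16996 by 32; the body runs while x<16996, so iterations = ceil((bound-start)/step)
Step 2: Distance=14942
Step 3: ceil(14942/32)=467

467


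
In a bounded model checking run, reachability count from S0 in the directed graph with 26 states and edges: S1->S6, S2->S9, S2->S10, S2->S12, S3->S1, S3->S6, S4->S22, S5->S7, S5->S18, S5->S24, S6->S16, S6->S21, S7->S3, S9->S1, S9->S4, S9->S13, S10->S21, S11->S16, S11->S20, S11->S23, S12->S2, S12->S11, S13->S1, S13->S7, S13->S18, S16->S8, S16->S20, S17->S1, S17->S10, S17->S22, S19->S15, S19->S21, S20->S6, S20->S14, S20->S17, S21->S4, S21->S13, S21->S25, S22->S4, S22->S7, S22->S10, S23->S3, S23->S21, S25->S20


BFS from S0:
  layer 0: {S0}
Reachable set: {S0}
Count = 1

1


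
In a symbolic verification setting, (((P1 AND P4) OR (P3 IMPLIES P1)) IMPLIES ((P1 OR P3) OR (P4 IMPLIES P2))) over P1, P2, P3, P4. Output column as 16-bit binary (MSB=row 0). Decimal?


Formula: (((P1 AND P4) OR (P3 IMPLIES P1)) IMPLIES ((P1 OR P3) OR (P4 IMPLIES P2))) over P1, P2, P3, P4 (16 rows)
Evaluate each row (bits = P1,P2,P3,P4, MSB first):
  row 0 [0000]: (((0 AND 0) OR (0 IMPLIES 0)) IMPLIES ((0 OR 0) OR (0 IMPLIES 0))) -> 1
  row 1 [0001]: (((0 AND 1) OR (0 IMPLIES 0)) IMPLIES ((0 OR 0) OR (1 IMPLIES 0))) -> 0
  row 2 [0010]: (((0 AND 0) OR (1 IMPLIES 0)) IMPLIES ((0 OR 1) OR (0 IMPLIES 0))) -> 1
  row 3 [0011]: (((0 AND 1) OR (1 IMPLIES 0)) IMPLIES ((0 OR 1) OR (1 IMPLIES 0))) -> 1
  row 4 [0100]: (((0 AND 0) OR (0 IMPLIES 0)) IMPLIES ((0 OR 0) OR (0 IMPLIES 1))) -> 1
  row 5 [0101]: (((0 AND 1) OR (0 IMPLIES 0)) IMPLIES ((0 OR 0) OR (1 IMPLIES 1))) -> 1
  row 6 [0110]: (((0 AND 0) OR (1 IMPLIES 0)) IMPLIES ((0 OR 1) OR (0 IMPLIES 1))) -> 1
  row 7 [0111]: (((0 AND 1) OR (1 IMPLIES 0)) IMPLIES ((0 OR 1) OR (1 IMPLIES 1))) -> 1
  row 8 [1000]: (((1 AND 0) OR (0 IMPLIES 1)) IMPLIES ((1 OR 0) OR (0 IMPLIES 0))) -> 1
  row 9 [1001]: (((1 AND 1) OR (0 IMPLIES 1)) IMPLIES ((1 OR 0) OR (1 IMPLIES 0))) -> 1
  row 10 [1010]: (((1 AND 0) OR (1 IMPLIES 1)) IMPLIES ((1 OR 1) OR (0 IMPLIES 0))) -> 1
  row 11 [1011]: (((1 AND 1) OR (1 IMPLIES 1)) IMPLIES ((1 OR 1) OR (1 IMPLIES 0))) -> 1
  row 12 [1100]: (((1 AND 0) OR (0 IMPLIES 1)) IMPLIES ((1 OR 0) OR (0 IMPLIES 1))) -> 1
  row 13 [1101]: (((1 AND 1) OR (0 IMPLIES 1)) IMPLIES ((1 OR 0) OR (1 IMPLIES 1))) -> 1
  row 14 [1110]: (((1 AND 0) OR (1 IMPLIES 1)) IMPLIES ((1 OR 1) OR (0 IMPLIES 1))) -> 1
  row 15 [1111]: (((1 AND 1) OR (1 IMPLIES 1)) IMPLIES ((1 OR 1) OR (1 IMPLIES 1))) -> 1
Full result column, 4 rows per line (P1,P2 fixed per line; P3,P4 runs 00..11 left to right):
  rows 0-3 [P1,P2=00]: 1011  = hex B
  rows 4-7 [P1,P2=01]: 1111  = hex F
  rows 8-11 [P1,P2=10]: 1111  = hex F
  rows 12-15 [P1,P2=11]: 1111  = hex F
Output column (row 0 .. row 15) = 1011111111111111
Output column grouped in 4s = 1011 1111 1111 1111 = 0xBFFF
Convert to decimal digit by digit (value = value*16 + digit):
  B -> 11
  11*16 + 15 (F) = 191
  191*16 + 15 (F) = 3071
  3071*16 + 15 (F) = 49151
Decimal = 49151

49151


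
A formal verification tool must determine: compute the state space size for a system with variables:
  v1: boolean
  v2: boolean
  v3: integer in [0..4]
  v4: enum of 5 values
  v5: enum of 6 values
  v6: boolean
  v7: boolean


State space = product of domain sizes of all variables.
Domain sizes:
  v1 (boolean): 2
  v2 (boolean): 2
  v3 (integer in [0..4]): 5
  v4 (enum of 5 values): 5
  v5 (enum of 6 values): 6
  v6 (boolean): 2
  v7 (boolean): 2
Product = 2 * 2 * 5 * 5 * 6 * 2 * 2 = 2400

2400


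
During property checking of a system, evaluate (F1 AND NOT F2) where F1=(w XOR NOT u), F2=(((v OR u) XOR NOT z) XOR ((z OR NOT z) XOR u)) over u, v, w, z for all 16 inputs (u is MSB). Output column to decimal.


F1 = (w XOR NOT u)
F2 = (((v OR u) XOR NOT z) XOR ((z OR NOT z) XOR u))
Counterexample to F1=>F2 is where F1=1 and F2=0.
Evaluate each row (bits = u,v,w,z, MSB first):
  row 0 [0000]: F1=1 F2=0 -> F1&~F2 -> 1
  row 1 [0001]: F1=1 F2=1 -> F1&~F2 -> 0
  row 2 [0010]: F1=0 F2=0 -> F1&~F2 -> 0
  row 3 [0011]: F1=0 F2=1 -> F1&~F2 -> 0
  row 4 [0100]: F1=1 F2=1 -> F1&~F2 -> 0
  row 5 [0101]: F1=1 F2=0 -> F1&~F2 -> 1
  row 6 [0110]: F1=0 F2=1 -> F1&~F2 -> 0
  row 7 [0111]: F1=0 F2=0 -> F1&~F2 -> 0
  row 8 [1000]: F1=0 F2=0 -> F1&~F2 -> 0
  row 9 [1001]: F1=0 F2=1 -> F1&~F2 -> 0
  row 10 [1010]: F1=1 F2=0 -> F1&~F2 -> 1
  row 11 [1011]: F1=1 F2=1 -> F1&~F2 -> 0
  row 12 [1100]: F1=0 F2=0 -> F1&~F2 -> 0
  row 13 [1101]: F1=0 F2=1 -> F1&~F2 -> 0
  row 14 [1110]: F1=1 F2=0 -> F1&~F2 -> 1
  row 15 [1111]: F1=1 F2=1 -> F1&~F2 -> 0
Full result column, 4 rows per line (u,v fixed per line; w,z runs 00..11 left to right):
  rows 0-3 [u,v=00]: 1000  = hex 8
  rows 4-7 [u,v=01]: 0100  = hex 4
  rows 8-11 [u,v=10]: 0010  = hex 2
  rows 12-15 [u,v=11]: 0010  = hex 2
Counterexample vector (row 0 .. row 15) = 1000010000100010
Output column grouped in 4s = 1000 0100 0010 0010 = 0x8422
Convert to decimal digit by digit (value = value*16 + digit):
  8 -> 8
  8*16 + 4 = 132
  132*16 + 2 = 2114
  2114*16 + 2 = 33826
Decimal = 33826

33826


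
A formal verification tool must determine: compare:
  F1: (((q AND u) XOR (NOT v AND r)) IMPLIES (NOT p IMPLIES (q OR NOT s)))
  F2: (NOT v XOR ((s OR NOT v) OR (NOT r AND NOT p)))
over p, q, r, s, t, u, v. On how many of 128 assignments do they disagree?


F1 = (((q AND u) XOR (NOT v AND r)) IMPLIES (NOT p IMPLIES (q OR NOT s)))
F2 = (NOT v XOR ((s OR NOT v) OR (NOT r AND NOT p)))
Evaluate both on each of 128 rows (bits = p,q,r,s,t,u,v):
  row 0 [0000000]: F1=1 F2=0 (differ) -> 1
  row 1 [0000001]: F1=1 F2=1 -> 0
  row 2 [0000010]: F1=1 F2=0 (differ) -> 1
  row 3 [0000011]: F1=1 F2=1 -> 0
  row 4 [0000100]: F1=1 F2=0 (differ) -> 1
  (every remaining row is evaluated the same way; all 128 results are listed next)
Full result column, 8 rows per line (p,q,r,s fixed per line; t,u,v runs 000..111 left to right):
  rows 0-7 [p,q,r,s=0000]: 10101010  (ones: 4)
  rows 8-15 [p,q,r,s=0001]: 10101010  (ones: 4)
  rows 16-23 [p,q,r,s=0010]: 11111111  (ones: 8)
  rows 24-31 [p,q,r,s=0011]: 00000000  (ones: 0)
  rows 32-39 [p,q,r,s=0100]: 10101010  (ones: 4)
  rows 40-47 [p,q,r,s=0101]: 10101010  (ones: 4)
  rows 48-55 [p,q,r,s=0110]: 11111111  (ones: 8)
  rows 56-63 [p,q,r,s=0111]: 10101010  (ones: 4)
  rows 64-71 [p,q,r,s=1000]: 11111111  (ones: 8)
  rows 72-79 [p,q,r,s=1001]: 10101010  (ones: 4)
  rows 80-87 [p,q,r,s=1010]: 11111111  (ones: 8)
  rows 88-95 [p,q,r,s=1011]: 10101010  (ones: 4)
  rows 96-103 [p,q,r,s=1100]: 11111111  (ones: 8)
  rows 104-111 [p,q,r,s=1101]: 10101010  (ones: 4)
  rows 112-119 [p,q,r,s=1110]: 11111111  (ones: 8)
  rows 120-127 [p,q,r,s=1111]: 10101010  (ones: 4)
Disagreements = 4+4+8+0+4+4+8+4+8+4+8+4+8+4+8+4 = 84

84


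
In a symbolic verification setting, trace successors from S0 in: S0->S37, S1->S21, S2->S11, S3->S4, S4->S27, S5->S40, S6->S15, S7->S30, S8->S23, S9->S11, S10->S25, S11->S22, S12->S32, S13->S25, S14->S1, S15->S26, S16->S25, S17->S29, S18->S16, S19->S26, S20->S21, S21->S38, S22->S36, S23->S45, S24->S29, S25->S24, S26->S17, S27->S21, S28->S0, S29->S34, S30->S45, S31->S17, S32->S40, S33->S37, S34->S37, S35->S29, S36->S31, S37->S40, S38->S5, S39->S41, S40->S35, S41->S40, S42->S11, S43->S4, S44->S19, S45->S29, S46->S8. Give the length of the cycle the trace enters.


Trace from S0 until a state repeats:
  S0 -> S37 -> S40 -> S35 -> S29 -> S34 -> S37
S37 first seen at step 1, revisited at step 6.
Cycle length = 6 - 1 = 5

5


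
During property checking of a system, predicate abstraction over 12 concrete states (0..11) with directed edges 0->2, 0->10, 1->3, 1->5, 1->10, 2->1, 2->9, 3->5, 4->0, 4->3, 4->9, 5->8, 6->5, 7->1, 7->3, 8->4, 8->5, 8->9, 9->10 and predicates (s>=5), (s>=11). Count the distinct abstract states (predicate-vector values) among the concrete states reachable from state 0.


BFS from 0:
Concrete reachable: {0, 1, 2, 3, 4, 5, 8, 9, 10}
Abstract via predicates (s>=5), (s>=11):
  (0,0) <- {0, 1, 2, 3, 4}
  (1,0) <- {5, 8, 9, 10}
Distinct abstract states = 2

2


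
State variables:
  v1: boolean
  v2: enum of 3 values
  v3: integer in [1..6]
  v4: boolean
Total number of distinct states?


State space = product of domain sizes of all variables.
Domain sizes:
  v1 (boolean): 2
  v2 (enum of 3 values): 3
  v3 (integer in [1..6]): 6
  v4 (boolean): 2
Product = 2 * 3 * 6 * 2 = 72

72


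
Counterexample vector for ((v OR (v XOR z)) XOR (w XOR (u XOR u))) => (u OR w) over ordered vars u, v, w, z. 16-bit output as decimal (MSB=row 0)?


F1 = ((v OR (v XOR z)) XOR (w XOR (u XOR u)))
F2 = (u OR w)
Counterexample to F1=>F2 is where F1=1 and F2=0.
Evaluate each row (bits = u,v,w,z, MSB first):
  row 0 [0000]: F1=0 F2=0 -> F1&~F2 -> 0
  row 1 [0001]: F1=1 F2=0 -> F1&~F2 -> 1
  row 2 [0010]: F1=1 F2=1 -> F1&~F2 -> 0
  row 3 [0011]: F1=0 F2=1 -> F1&~F2 -> 0
  row 4 [0100]: F1=1 F2=0 -> F1&~F2 -> 1
  row 5 [0101]: F1=1 F2=0 -> F1&~F2 -> 1
  row 6 [0110]: F1=0 F2=1 -> F1&~F2 -> 0
  row 7 [0111]: F1=0 F2=1 -> F1&~F2 -> 0
  row 8 [1000]: F1=0 F2=1 -> F1&~F2 -> 0
  row 9 [1001]: F1=1 F2=1 -> F1&~F2 -> 0
  row 10 [1010]: F1=1 F2=1 -> F1&~F2 -> 0
  row 11 [1011]: F1=0 F2=1 -> F1&~F2 -> 0
  row 12 [1100]: F1=1 F2=1 -> F1&~F2 -> 0
  row 13 [1101]: F1=1 F2=1 -> F1&~F2 -> 0
  row 14 [1110]: F1=0 F2=1 -> F1&~F2 -> 0
  row 15 [1111]: F1=0 F2=1 -> F1&~F2 -> 0
Full result column, 4 rows per line (u,v fixed per line; w,z runs 00..11 left to right):
  rows 0-3 [u,v=00]: 0100  = hex 4
  rows 4-7 [u,v=01]: 1100  = hex C
  rows 8-11 [u,v=10]: 0000  = hex 0
  rows 12-15 [u,v=11]: 0000  = hex 0
Counterexample vector (row 0 .. row 15) = 0100110000000000
Output column grouped in 4s = 0100 1100 0000 0000 = 0x4C00
Convert to decimal digit by digit (value = value*16 + digit):
  4 -> 4
  4*16 + 12 (C) = 76
  76*16 + 0 = 1216
  1216*16 + 0 = 19456
Decimal = 19456

19456


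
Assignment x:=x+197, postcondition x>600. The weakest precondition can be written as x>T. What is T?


Formula: wp(x:=E, P) = P[E/x] (substitute E for x in postcondition)
Step 1: Postcondition: x>600
Step 2: Substitute x+197 for x: x+197>600
Step 3: Solve for x: x > 600-197 = 403

403


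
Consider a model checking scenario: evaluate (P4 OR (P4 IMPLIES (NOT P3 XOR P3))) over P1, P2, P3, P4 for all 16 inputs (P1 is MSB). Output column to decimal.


Formula: (P4 OR (P4 IMPLIES (NOT P3 XOR P3))) over P1, P2, P3, P4 (16 rows)
Evaluate each row (bits = P1,P2,P3,P4, MSB first):
  row 0 [0000]: (0 OR (0 IMPLIES (NOT 0 XOR 0))) -> 1
  row 1 [0001]: (1 OR (1 IMPLIES (NOT 0 XOR 0))) -> 1
  row 2 [0010]: (0 OR (0 IMPLIES (NOT 1 XOR 1))) -> 1
  row 3 [0011]: (1 OR (1 IMPLIES (NOT 1 XOR 1))) -> 1
  row 4 [0100]: (0 OR (0 IMPLIES (NOT 0 XOR 0))) -> 1
  row 5 [0101]: (1 OR (1 IMPLIES (NOT 0 XOR 0))) -> 1
  row 6 [0110]: (0 OR (0 IMPLIES (NOT 1 XOR 1))) -> 1
  row 7 [0111]: (1 OR (1 IMPLIES (NOT 1 XOR 1))) -> 1
  row 8 [1000]: (0 OR (0 IMPLIES (NOT 0 XOR 0))) -> 1
  row 9 [1001]: (1 OR (1 IMPLIES (NOT 0 XOR 0))) -> 1
  row 10 [1010]: (0 OR (0 IMPLIES (NOT 1 XOR 1))) -> 1
  row 11 [1011]: (1 OR (1 IMPLIES (NOT 1 XOR 1))) -> 1
  row 12 [1100]: (0 OR (0 IMPLIES (NOT 0 XOR 0))) -> 1
  row 13 [1101]: (1 OR (1 IMPLIES (NOT 0 XOR 0))) -> 1
  row 14 [1110]: (0 OR (0 IMPLIES (NOT 1 XOR 1))) -> 1
  row 15 [1111]: (1 OR (1 IMPLIES (NOT 1 XOR 1))) -> 1
Full result column, 4 rows per line (P1,P2 fixed per line; P3,P4 runs 00..11 left to right):
  rows 0-3 [P1,P2=00]: 1111  = hex F
  rows 4-7 [P1,P2=01]: 1111  = hex F
  rows 8-11 [P1,P2=10]: 1111  = hex F
  rows 12-15 [P1,P2=11]: 1111  = hex F
Output column (row 0 .. row 15) = 1111111111111111
Output column grouped in 4s = 1111 1111 1111 1111 = 0xFFFF
Convert to decimal digit by digit (value = value*16 + digit):
  F -> 15
  15*16 + 15 (F) = 255
  255*16 + 15 (F) = 4095
  4095*16 + 15 (F) = 65535
Decimal = 65535

65535


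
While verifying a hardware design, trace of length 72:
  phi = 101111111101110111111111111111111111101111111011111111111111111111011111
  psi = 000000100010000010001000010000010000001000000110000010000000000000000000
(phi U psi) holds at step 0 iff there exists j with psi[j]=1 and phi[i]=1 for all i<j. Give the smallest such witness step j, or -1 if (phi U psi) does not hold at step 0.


(phi U psi) at 0: need smallest j with psi[j]=1 and phi[i]=1 for all i in [0,j).
Scan from step 0:
  step 0: phi=1, psi=0 -> continue
  step 1: phi=0 -> phi-prefix broken from here
  step 6: psi=1 but phi already failed -> not a witness
  step 10: psi=1 but phi already failed -> not a witness
  step 16: psi=1 but phi already failed -> not a witness
  step 20: psi=1 but phi already failed -> not a witness
  step 25: psi=1 but phi already failed -> not a witness
  step 31: psi=1 but phi already failed -> not a witness
  step 38: psi=1 but phi already failed -> not a witness
  step 45: psi=1 but phi already failed -> not a witness
  step 46: psi=1 but phi already failed -> not a witness
  step 52: psi=1 but phi already failed -> not a witness
  end of trace: no witness -> -1
Witness step = -1

-1


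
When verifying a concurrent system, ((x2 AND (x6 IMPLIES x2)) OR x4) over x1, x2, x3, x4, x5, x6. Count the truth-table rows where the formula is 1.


Formula: ((x2 AND (x6 IMPLIES x2)) OR x4) over 6 vars (64 rows)
Evaluate each row (x1, x2, x3, x4, x5, x6 as bits, MSB first):
  row 0 [000000]: ((0 AND (0 IMPLIES 0)) OR 0) -> 0
  row 1 [000001]: ((0 AND (1 IMPLIES 0)) OR 0) -> 0
  row 2 [000010]: ((0 AND (0 IMPLIES 0)) OR 0) -> 0
  row 3 [000011]: ((0 AND (1 IMPLIES 0)) OR 0) -> 0
  row 4 [000100]: ((0 AND (0 IMPLIES 0)) OR 1) -> 1
  (every remaining row is evaluated the same way; all 64 results are listed next)
Full result column, 8 rows per line (x1,x2,x3 fixed per line; x4,x5,x6 runs 000..111 left to right):
  rows 0-7 [x1,x2,x3=000]: 00001111  (ones: 4)
  rows 8-15 [x1,x2,x3=001]: 00001111  (ones: 4)
  rows 16-23 [x1,x2,x3=010]: 11111111  (ones: 8)
  rows 24-31 [x1,x2,x3=011]: 11111111  (ones: 8)
  rows 32-39 [x1,x2,x3=100]: 00001111  (ones: 4)
  rows 40-47 [x1,x2,x3=101]: 00001111  (ones: 4)
  rows 48-55 [x1,x2,x3=110]: 11111111  (ones: 8)
  rows 56-63 [x1,x2,x3=111]: 11111111  (ones: 8)
Count of 1-rows = 4+4+8+8+4+4+8+8 = 48

48


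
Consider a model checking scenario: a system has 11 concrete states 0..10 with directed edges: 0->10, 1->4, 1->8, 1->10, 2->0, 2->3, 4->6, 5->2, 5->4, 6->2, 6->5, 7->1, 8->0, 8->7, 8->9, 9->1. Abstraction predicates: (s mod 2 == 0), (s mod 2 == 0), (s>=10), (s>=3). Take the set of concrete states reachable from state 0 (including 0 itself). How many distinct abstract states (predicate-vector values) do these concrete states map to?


BFS from 0:
Concrete reachable: {0, 10}
Abstract via predicates (s mod 2 == 0), (s mod 2 == 0), (s>=10), (s>=3):
  (1,1,0,0) <- {0}
  (1,1,1,1) <- {10}
Distinct abstract states = 2

2


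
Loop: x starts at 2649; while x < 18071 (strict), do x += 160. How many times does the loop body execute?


Step 1: x goes from 2649 toward 18071 by 160; the body runs while x<18071, so iterations = ceil((bound-start)/step)
Step 2: Distance=15422
Step 3: ceil(15422/160)=97

97


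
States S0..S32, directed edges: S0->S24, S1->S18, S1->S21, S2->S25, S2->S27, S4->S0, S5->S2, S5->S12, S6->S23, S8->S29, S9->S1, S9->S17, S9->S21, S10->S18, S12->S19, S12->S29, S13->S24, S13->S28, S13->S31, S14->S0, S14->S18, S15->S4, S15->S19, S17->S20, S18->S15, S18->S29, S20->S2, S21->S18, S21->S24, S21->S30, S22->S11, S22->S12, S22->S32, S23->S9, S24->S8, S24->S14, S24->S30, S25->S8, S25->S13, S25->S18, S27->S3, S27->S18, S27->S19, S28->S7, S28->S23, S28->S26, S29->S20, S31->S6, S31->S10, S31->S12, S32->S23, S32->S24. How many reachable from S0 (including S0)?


BFS from S0:
  layer 0: {S0}
  layer 1: {S24}
  layer 2: {S8, S14, S30}
  layer 3: {S18, S29}
  layer 4: {S15, S20}
  layer 5: {S2, S4, S19}
  layer 6: {S25, S27}
  layer 7: {S3, S13}
  layer 8: {S28, S31}
  layer 9: {S6, S7, S10, S12, S23, S26}
  layer 10: {S9}
  layer 11: {S1, S17, S21}
Reachable set: {S0, S1, S2, S3, S4, S6, S7, S8, S9, S10, S12, S13, S14, S15, S17, S18, S19, S20, S21, S23, S24, S25, S26, S27, S28, S29, S30, S31}
Count = 28

28


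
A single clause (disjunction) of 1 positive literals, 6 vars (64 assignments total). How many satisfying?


Step 1: Total=2^6=64
Step 2: Unsat when all 1 false: 2^5=32
Step 3: Sat=64-32=32

32


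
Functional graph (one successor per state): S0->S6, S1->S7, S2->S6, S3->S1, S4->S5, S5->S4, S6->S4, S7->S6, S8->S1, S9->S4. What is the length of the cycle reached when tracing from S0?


Trace from S0 until a state repeats:
  S0 -> S6 -> S4 -> S5 -> S4
S4 first seen at step 2, revisited at step 4.
Cycle length = 4 - 2 = 2

2


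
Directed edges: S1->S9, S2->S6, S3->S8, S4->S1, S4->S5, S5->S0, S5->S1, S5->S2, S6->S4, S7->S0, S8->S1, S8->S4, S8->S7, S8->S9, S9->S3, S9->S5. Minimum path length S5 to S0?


BFS layer-by-layer from S5:
  dist 0: {S5}
  dist 1: {S0, S1, S2}
  -> S0 reached at distance 1
Shortest path length = 1

1


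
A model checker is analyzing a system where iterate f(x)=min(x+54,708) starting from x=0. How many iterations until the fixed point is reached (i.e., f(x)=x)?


Step 1: x=0, cap=708, increment=54
Step 2: x grows by 54 each step until capped at 708; fixed point is x=708
Step 3: iterations = ceil(708/54) = 14

14


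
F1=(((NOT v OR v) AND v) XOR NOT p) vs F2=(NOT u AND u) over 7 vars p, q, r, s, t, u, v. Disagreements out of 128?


F1 = (((NOT v OR v) AND v) XOR NOT p)
F2 = (NOT u AND u)
Evaluate both on each of 128 rows (bits = p,q,r,s,t,u,v):
  row 0 [0000000]: F1=1 F2=0 (differ) -> 1
  row 1 [0000001]: F1=0 F2=0 -> 0
  row 2 [0000010]: F1=1 F2=0 (differ) -> 1
  row 3 [0000011]: F1=0 F2=0 -> 0
  row 4 [0000100]: F1=1 F2=0 (differ) -> 1
  (every remaining row is evaluated the same way; all 128 results are listed next)
Full result column, 8 rows per line (p,q,r,s fixed per line; t,u,v runs 000..111 left to right):
  rows 0-7 [p,q,r,s=0000]: 10101010  (ones: 4)
  rows 8-15 [p,q,r,s=0001]: 10101010  (ones: 4)
  rows 16-23 [p,q,r,s=0010]: 10101010  (ones: 4)
  rows 24-31 [p,q,r,s=0011]: 10101010  (ones: 4)
  rows 32-39 [p,q,r,s=0100]: 10101010  (ones: 4)
  rows 40-47 [p,q,r,s=0101]: 10101010  (ones: 4)
  rows 48-55 [p,q,r,s=0110]: 10101010  (ones: 4)
  rows 56-63 [p,q,r,s=0111]: 10101010  (ones: 4)
  rows 64-71 [p,q,r,s=1000]: 01010101  (ones: 4)
  rows 72-79 [p,q,r,s=1001]: 01010101  (ones: 4)
  rows 80-87 [p,q,r,s=1010]: 01010101  (ones: 4)
  rows 88-95 [p,q,r,s=1011]: 01010101  (ones: 4)
  rows 96-103 [p,q,r,s=1100]: 01010101  (ones: 4)
  rows 104-111 [p,q,r,s=1101]: 01010101  (ones: 4)
  rows 112-119 [p,q,r,s=1110]: 01010101  (ones: 4)
  rows 120-127 [p,q,r,s=1111]: 01010101  (ones: 4)
Disagreements = 4+4+4+4+4+4+4+4+4+4+4+4+4+4+4+4 = 64

64


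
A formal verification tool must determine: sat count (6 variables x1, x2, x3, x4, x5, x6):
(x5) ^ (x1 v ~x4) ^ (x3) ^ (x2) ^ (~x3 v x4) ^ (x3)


CNF with 6 clauses over 6 vars (64 assignments).
An assignment satisfies CNF iff every clause has >=1 true literal.
Check each row (bits = x1,x2,x3,x4,x5,x6; clause T/F shown):
  row 0 [000000]: clauses=FTFFTF -> 0
  row 1 [000001]: clauses=FTFFTF -> 0
  row 2 [000010]: clauses=TTFFTF -> 0
  row 3 [000011]: clauses=TTFFTF -> 0
  row 4 [000100]: clauses=FFFFTF -> 0
  (every remaining row is evaluated the same way; all 64 results are listed next)
Full result column, 8 rows per line (x1,x2,x3 fixed per line; x4,x5,x6 runs 000..111 left to right):
  rows 0-7 [x1,x2,x3=000]: 00000000  (ones: 0)
  rows 8-15 [x1,x2,x3=001]: 00000000  (ones: 0)
  rows 16-23 [x1,x2,x3=010]: 00000000  (ones: 0)
  rows 24-31 [x1,x2,x3=011]: 00000000  (ones: 0)
  rows 32-39 [x1,x2,x3=100]: 00000000  (ones: 0)
  rows 40-47 [x1,x2,x3=101]: 00000000  (ones: 0)
  rows 48-55 [x1,x2,x3=110]: 00000000  (ones: 0)
  rows 56-63 [x1,x2,x3=111]: 00000011  (ones: 2)
Satisfying assignments = 0+0+0+0+0+0+0+2 = 2

2


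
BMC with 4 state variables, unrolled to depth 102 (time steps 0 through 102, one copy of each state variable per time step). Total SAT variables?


BMC unrolls to depth k, creating one copy of each state var for steps 0..k.
Step count = 102 + 1 = 103 (steps 0 through 102)
Vars per step = 4
Total = 4 * 103 = 412

412


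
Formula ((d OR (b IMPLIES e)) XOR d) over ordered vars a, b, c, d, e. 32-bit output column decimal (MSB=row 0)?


Formula: ((d OR (b IMPLIES e)) XOR d) over a, b, c, d, e (32 rows)
Evaluate each row (bits = a,b,c,d,e, MSB first):
  row 0 [00000]: ((0 OR (0 IMPLIES 0)) XOR 0) -> 1
  row 1 [00001]: ((0 OR (0 IMPLIES 1)) XOR 0) -> 1
  row 2 [00010]: ((1 OR (0 IMPLIES 0)) XOR 1) -> 0
  row 3 [00011]: ((1 OR (0 IMPLIES 1)) XOR 1) -> 0
  row 4 [00100]: ((0 OR (0 IMPLIES 0)) XOR 0) -> 1
  row 5 [00101]: ((0 OR (0 IMPLIES 1)) XOR 0) -> 1
  row 6 [00110]: ((1 OR (0 IMPLIES 0)) XOR 1) -> 0
  row 7 [00111]: ((1 OR (0 IMPLIES 1)) XOR 1) -> 0
  row 8 [01000]: ((0 OR (1 IMPLIES 0)) XOR 0) -> 0
  row 9 [01001]: ((0 OR (1 IMPLIES 1)) XOR 0) -> 1
  row 10 [01010]: ((1 OR (1 IMPLIES 0)) XOR 1) -> 0
  row 11 [01011]: ((1 OR (1 IMPLIES 1)) XOR 1) -> 0
  row 12 [01100]: ((0 OR (1 IMPLIES 0)) XOR 0) -> 0
  row 13 [01101]: ((0 OR (1 IMPLIES 1)) XOR 0) -> 1
  row 14 [01110]: ((1 OR (1 IMPLIES 0)) XOR 1) -> 0
  row 15 [01111]: ((1 OR (1 IMPLIES 1)) XOR 1) -> 0
  row 16 [10000]: ((0 OR (0 IMPLIES 0)) XOR 0) -> 1
  row 17 [10001]: ((0 OR (0 IMPLIES 1)) XOR 0) -> 1
  row 18 [10010]: ((1 OR (0 IMPLIES 0)) XOR 1) -> 0
  row 19 [10011]: ((1 OR (0 IMPLIES 1)) XOR 1) -> 0
  row 20 [10100]: ((0 OR (0 IMPLIES 0)) XOR 0) -> 1
  row 21 [10101]: ((0 OR (0 IMPLIES 1)) XOR 0) -> 1
  row 22 [10110]: ((1 OR (0 IMPLIES 0)) XOR 1) -> 0
  row 23 [10111]: ((1 OR (0 IMPLIES 1)) XOR 1) -> 0
  row 24 [11000]: ((0 OR (1 IMPLIES 0)) XOR 0) -> 0
  row 25 [11001]: ((0 OR (1 IMPLIES 1)) XOR 0) -> 1
  row 26 [11010]: ((1 OR (1 IMPLIES 0)) XOR 1) -> 0
  row 27 [11011]: ((1 OR (1 IMPLIES 1)) XOR 1) -> 0
  row 28 [11100]: ((0 OR (1 IMPLIES 0)) XOR 0) -> 0
  row 29 [11101]: ((0 OR (1 IMPLIES 1)) XOR 0) -> 1
  row 30 [11110]: ((1 OR (1 IMPLIES 0)) XOR 1) -> 0
  row 31 [11111]: ((1 OR (1 IMPLIES 1)) XOR 1) -> 0
Full result column, 4 rows per line (a,b,c fixed per line; d,e runs 00..11 left to right):
  rows 0-3 [a,b,c=000]: 1100  = hex C
  rows 4-7 [a,b,c=001]: 1100  = hex C
  rows 8-11 [a,b,c=010]: 0100  = hex 4
  rows 12-15 [a,b,c=011]: 0100  = hex 4
  rows 16-19 [a,b,c=100]: 1100  = hex C
  rows 20-23 [a,b,c=101]: 1100  = hex C
  rows 24-27 [a,b,c=110]: 0100  = hex 4
  rows 28-31 [a,b,c=111]: 0100  = hex 4
Output column (row 0 .. row 31) = 11001100010001001100110001000100
Output column grouped in 4s = 1100 1100 0100 0100 1100 1100 0100 0100 = 0xCC44CC44
Convert to decimal digit by digit (value = value*16 + digit):
  C -> 12
  12*16 + 12 (C) = 204
  204*16 + 4 = 3268
  3268*16 + 4 = 52292
  52292*16 + 12 (C) = 836684
  836684*16 + 12 (C) = 13386956
  13386956*16 + 4 = 214191300
  214191300*16 + 4 = 3427060804
Decimal = 3427060804

3427060804


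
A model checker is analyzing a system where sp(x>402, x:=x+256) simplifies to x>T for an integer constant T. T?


Formula: sp(P, x:=E) = exists old_x. (x = E[old_x/x]) AND P[old_x/x] (old_x is the value of x before the assignment; eliminate old_x by solving x = E[old_x/x] for old_x)
Step 1: Precondition P: x>402, i.e. old_x > 402
Step 2: Assignment gives x = old_x + 256, so old_x = x - 256
Step 3: Substitute into P: x - 256 > 402
Step 4: Simplify: x > 402+256 = 658

658


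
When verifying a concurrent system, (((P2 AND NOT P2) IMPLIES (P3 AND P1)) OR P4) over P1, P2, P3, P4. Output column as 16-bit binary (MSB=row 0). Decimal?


Formula: (((P2 AND NOT P2) IMPLIES (P3 AND P1)) OR P4) over P1, P2, P3, P4 (16 rows)
Evaluate each row (bits = P1,P2,P3,P4, MSB first):
  row 0 [0000]: (((0 AND NOT 0) IMPLIES (0 AND 0)) OR 0) -> 1
  row 1 [0001]: (((0 AND NOT 0) IMPLIES (0 AND 0)) OR 1) -> 1
  row 2 [0010]: (((0 AND NOT 0) IMPLIES (1 AND 0)) OR 0) -> 1
  row 3 [0011]: (((0 AND NOT 0) IMPLIES (1 AND 0)) OR 1) -> 1
  row 4 [0100]: (((1 AND NOT 1) IMPLIES (0 AND 0)) OR 0) -> 1
  row 5 [0101]: (((1 AND NOT 1) IMPLIES (0 AND 0)) OR 1) -> 1
  row 6 [0110]: (((1 AND NOT 1) IMPLIES (1 AND 0)) OR 0) -> 1
  row 7 [0111]: (((1 AND NOT 1) IMPLIES (1 AND 0)) OR 1) -> 1
  row 8 [1000]: (((0 AND NOT 0) IMPLIES (0 AND 1)) OR 0) -> 1
  row 9 [1001]: (((0 AND NOT 0) IMPLIES (0 AND 1)) OR 1) -> 1
  row 10 [1010]: (((0 AND NOT 0) IMPLIES (1 AND 1)) OR 0) -> 1
  row 11 [1011]: (((0 AND NOT 0) IMPLIES (1 AND 1)) OR 1) -> 1
  row 12 [1100]: (((1 AND NOT 1) IMPLIES (0 AND 1)) OR 0) -> 1
  row 13 [1101]: (((1 AND NOT 1) IMPLIES (0 AND 1)) OR 1) -> 1
  row 14 [1110]: (((1 AND NOT 1) IMPLIES (1 AND 1)) OR 0) -> 1
  row 15 [1111]: (((1 AND NOT 1) IMPLIES (1 AND 1)) OR 1) -> 1
Full result column, 4 rows per line (P1,P2 fixed per line; P3,P4 runs 00..11 left to right):
  rows 0-3 [P1,P2=00]: 1111  = hex F
  rows 4-7 [P1,P2=01]: 1111  = hex F
  rows 8-11 [P1,P2=10]: 1111  = hex F
  rows 12-15 [P1,P2=11]: 1111  = hex F
Output column (row 0 .. row 15) = 1111111111111111
Output column grouped in 4s = 1111 1111 1111 1111 = 0xFFFF
Convert to decimal digit by digit (value = value*16 + digit):
  F -> 15
  15*16 + 15 (F) = 255
  255*16 + 15 (F) = 4095
  4095*16 + 15 (F) = 65535
Decimal = 65535

65535
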